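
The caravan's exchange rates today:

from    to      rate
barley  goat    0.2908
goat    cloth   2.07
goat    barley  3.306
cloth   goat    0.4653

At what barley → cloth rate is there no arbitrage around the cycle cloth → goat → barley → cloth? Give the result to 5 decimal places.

Known legs of the cycle: 0.4653 × 3.306 = 1.5382818
For no arbitrage the full-cycle product must be 1, so the missing rate is 1 / 1.5382818 ≈ 0.6500759.

0.65008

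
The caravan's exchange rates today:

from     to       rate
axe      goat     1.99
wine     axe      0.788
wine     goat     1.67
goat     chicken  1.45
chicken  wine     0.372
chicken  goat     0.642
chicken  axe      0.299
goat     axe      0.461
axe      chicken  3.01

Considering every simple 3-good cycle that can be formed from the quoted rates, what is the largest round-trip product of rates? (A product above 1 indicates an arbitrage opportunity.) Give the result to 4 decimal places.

chicken→wine→goat→chicken: 0.372 × 1.67 × 1.45 = 0.90080
chicken→goat→axe→chicken: 0.642 × 0.461 × 3.01 = 0.89085
chicken→wine→axe→chicken: 0.372 × 0.788 × 3.01 = 0.88234
chicken→axe→goat→chicken: 0.299 × 1.99 × 1.45 = 0.86276
Maximum is chicken→wine→goat→chicken at 0.9008; no arbitrage — every cycle loses value.

0.9008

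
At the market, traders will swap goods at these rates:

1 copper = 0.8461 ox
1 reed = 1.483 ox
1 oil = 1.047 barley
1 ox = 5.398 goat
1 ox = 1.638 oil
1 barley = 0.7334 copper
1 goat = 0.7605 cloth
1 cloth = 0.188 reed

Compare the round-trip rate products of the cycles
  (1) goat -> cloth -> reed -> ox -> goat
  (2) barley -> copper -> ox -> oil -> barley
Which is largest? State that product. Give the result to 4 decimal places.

1.1445

(1) 0.7605 × 0.188 × 1.483 × 5.398 = 1.14454
(2) 0.7334 × 0.8461 × 1.638 × 1.047 = 1.06420
Highest is cycle (1) at 1.1445 (>1, arbitrage).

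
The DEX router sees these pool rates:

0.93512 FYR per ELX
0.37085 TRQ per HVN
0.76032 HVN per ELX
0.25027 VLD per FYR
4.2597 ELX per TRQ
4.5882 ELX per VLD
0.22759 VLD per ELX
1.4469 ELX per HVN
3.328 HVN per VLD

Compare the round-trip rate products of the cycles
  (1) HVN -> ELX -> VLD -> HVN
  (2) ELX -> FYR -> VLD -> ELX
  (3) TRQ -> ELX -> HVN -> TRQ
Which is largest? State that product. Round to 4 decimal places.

1.2011

(1) 1.4469 × 0.22759 × 3.328 = 1.09591
(2) 0.93512 × 0.25027 × 4.5882 = 1.07379
(3) 4.2597 × 0.76032 × 0.37085 = 1.20108
Highest is cycle (3) at 1.2011 (>1, arbitrage).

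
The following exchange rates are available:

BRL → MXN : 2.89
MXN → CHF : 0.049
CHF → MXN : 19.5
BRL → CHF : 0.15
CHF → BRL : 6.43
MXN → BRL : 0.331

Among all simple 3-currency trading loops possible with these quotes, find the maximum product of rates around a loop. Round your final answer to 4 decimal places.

BRL→CHF→MXN→BRL: 0.15 × 19.5 × 0.331 = 0.96818
BRL→MXN→CHF→BRL: 2.89 × 0.049 × 6.43 = 0.91055
Maximum is BRL→CHF→MXN→BRL at 0.9682; no arbitrage — every cycle loses value.

0.9682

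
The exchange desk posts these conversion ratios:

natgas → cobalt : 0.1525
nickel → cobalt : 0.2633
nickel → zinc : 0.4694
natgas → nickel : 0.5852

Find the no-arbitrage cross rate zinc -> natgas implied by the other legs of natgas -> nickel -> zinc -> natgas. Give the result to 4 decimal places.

3.6404

Known legs of the cycle: 0.5852 × 0.4694 = 0.27469288
For no arbitrage the full-cycle product must be 1, so the missing rate is 1 / 0.27469288 ≈ 3.640429.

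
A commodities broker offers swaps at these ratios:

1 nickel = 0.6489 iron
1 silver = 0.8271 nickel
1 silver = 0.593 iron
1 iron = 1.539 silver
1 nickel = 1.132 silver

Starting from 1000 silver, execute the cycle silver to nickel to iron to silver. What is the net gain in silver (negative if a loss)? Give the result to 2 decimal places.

1000 silver × 0.8271 = 827.1 nickel
827.1 nickel × 0.6489 = 536.70519 iron
536.70519 iron × 1.539 = 825.98928741 silver
Net change: 825.98928741 − 1000 = -174.01071259 silver

-174.01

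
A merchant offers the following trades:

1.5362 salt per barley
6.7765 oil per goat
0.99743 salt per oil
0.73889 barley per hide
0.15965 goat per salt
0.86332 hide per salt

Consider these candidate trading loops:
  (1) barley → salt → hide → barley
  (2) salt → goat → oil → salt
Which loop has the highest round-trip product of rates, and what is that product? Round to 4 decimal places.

1.0791

(1) 1.5362 × 0.86332 × 0.73889 = 0.97994
(2) 0.15965 × 6.7765 × 0.99743 = 1.07909
Highest is cycle (2) at 1.0791 (>1, arbitrage).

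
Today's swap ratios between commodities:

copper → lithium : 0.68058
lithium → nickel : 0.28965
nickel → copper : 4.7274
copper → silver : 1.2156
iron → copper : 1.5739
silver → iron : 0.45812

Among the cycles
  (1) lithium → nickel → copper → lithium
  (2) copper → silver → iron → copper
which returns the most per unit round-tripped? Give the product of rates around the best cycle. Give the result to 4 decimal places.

(1) 0.28965 × 4.7274 × 0.68058 = 0.93191
(2) 1.2156 × 0.45812 × 1.5739 = 0.87649
Highest is cycle (1) at 0.9319 (≤1, no arbitrage).

0.9319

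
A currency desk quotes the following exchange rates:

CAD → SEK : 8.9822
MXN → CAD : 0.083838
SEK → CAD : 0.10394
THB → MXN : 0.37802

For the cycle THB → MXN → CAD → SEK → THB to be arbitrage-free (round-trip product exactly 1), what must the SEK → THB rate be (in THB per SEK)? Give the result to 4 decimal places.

3.5129

Known legs of the cycle: 0.37802 × 0.083838 × 8.9822 = 0.284667841394472
For no arbitrage the full-cycle product must be 1, so the missing rate is 1 / 0.284667841394472 ≈ 3.512866.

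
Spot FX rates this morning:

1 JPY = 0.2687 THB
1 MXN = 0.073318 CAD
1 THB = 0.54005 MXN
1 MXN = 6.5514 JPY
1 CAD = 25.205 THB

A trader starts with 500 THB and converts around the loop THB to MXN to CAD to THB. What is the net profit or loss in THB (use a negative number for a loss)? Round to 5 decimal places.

500 THB × 0.54005 = 270.025 MXN
270.025 MXN × 0.073318 = 19.79769295 CAD
19.79769295 CAD × 25.205 = 499.00085080475 THB
Net change: 499.00085080475 − 500 = -0.99914919525 THB

-0.99915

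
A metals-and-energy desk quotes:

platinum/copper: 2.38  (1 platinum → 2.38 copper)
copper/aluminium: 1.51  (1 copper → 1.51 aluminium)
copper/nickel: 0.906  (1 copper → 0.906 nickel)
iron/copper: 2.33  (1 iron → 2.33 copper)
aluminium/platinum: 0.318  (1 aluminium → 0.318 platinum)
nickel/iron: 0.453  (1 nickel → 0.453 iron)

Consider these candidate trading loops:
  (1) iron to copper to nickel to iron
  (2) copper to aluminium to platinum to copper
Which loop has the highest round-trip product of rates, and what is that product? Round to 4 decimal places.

1.1428

(1) 2.33 × 0.906 × 0.453 = 0.95627
(2) 1.51 × 0.318 × 2.38 = 1.14283
Highest is cycle (2) at 1.1428 (>1, arbitrage).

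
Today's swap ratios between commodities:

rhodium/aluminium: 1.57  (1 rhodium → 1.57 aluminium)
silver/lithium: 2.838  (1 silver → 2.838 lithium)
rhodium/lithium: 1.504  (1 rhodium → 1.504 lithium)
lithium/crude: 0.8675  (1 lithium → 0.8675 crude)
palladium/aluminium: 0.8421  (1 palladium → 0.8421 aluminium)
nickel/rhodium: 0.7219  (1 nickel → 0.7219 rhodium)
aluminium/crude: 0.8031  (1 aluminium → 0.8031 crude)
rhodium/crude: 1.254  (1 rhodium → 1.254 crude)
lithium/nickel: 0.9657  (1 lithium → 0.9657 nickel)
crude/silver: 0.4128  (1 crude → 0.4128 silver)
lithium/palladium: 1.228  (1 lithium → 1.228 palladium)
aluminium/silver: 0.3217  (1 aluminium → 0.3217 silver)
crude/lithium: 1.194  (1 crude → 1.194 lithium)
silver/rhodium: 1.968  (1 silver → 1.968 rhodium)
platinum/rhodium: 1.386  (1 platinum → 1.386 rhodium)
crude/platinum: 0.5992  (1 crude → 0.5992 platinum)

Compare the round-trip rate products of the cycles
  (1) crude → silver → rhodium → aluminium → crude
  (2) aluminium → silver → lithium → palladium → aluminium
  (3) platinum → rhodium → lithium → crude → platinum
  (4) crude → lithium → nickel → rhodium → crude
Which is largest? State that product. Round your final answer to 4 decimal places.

1.0836

(1) 0.4128 × 1.968 × 1.57 × 0.8031 = 1.02432
(2) 0.3217 × 2.838 × 1.228 × 0.8421 = 0.94412
(3) 1.386 × 1.504 × 0.8675 × 0.5992 = 1.08356
(4) 1.194 × 0.9657 × 0.7219 × 1.254 = 1.04381
Highest is cycle (3) at 1.0836 (>1, arbitrage).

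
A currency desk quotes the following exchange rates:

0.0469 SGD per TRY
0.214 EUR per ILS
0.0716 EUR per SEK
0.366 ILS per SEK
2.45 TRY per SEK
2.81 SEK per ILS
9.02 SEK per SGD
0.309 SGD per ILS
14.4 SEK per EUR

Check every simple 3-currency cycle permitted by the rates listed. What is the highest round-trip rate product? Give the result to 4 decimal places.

EUR→SEK→ILS→EUR: 14.4 × 0.366 × 0.214 = 1.12787
SGD→SEK→TRY→SGD: 9.02 × 2.45 × 0.0469 = 1.03644
SGD→SEK→ILS→SGD: 9.02 × 0.366 × 0.309 = 1.02011
Maximum is EUR→SEK→ILS→EUR at 1.1279; arbitrage exists.

1.1279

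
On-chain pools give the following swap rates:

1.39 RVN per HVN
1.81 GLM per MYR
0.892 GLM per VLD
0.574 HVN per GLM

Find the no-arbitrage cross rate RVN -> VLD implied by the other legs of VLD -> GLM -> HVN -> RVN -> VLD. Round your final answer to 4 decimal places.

1.4051

Known legs of the cycle: 0.892 × 0.574 × 1.39 = 0.71169112
For no arbitrage the full-cycle product must be 1, so the missing rate is 1 / 0.71169112 ≈ 1.405104.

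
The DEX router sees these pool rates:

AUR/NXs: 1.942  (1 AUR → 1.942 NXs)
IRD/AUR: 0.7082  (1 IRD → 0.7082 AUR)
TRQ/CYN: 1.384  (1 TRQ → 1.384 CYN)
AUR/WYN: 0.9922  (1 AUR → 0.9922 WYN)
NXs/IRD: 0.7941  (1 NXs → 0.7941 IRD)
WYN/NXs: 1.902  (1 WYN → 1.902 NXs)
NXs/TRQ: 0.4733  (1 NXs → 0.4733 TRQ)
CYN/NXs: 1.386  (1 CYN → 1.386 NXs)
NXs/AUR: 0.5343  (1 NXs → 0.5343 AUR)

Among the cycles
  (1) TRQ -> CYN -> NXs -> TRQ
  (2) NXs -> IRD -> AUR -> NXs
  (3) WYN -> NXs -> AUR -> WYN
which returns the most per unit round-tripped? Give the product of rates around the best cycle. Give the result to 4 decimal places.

(1) 1.384 × 1.386 × 0.4733 = 0.90790
(2) 0.7941 × 0.7082 × 1.942 = 1.09215
(3) 1.902 × 0.5343 × 0.9922 = 1.00831
Highest is cycle (2) at 1.0921 (>1, arbitrage).

1.0921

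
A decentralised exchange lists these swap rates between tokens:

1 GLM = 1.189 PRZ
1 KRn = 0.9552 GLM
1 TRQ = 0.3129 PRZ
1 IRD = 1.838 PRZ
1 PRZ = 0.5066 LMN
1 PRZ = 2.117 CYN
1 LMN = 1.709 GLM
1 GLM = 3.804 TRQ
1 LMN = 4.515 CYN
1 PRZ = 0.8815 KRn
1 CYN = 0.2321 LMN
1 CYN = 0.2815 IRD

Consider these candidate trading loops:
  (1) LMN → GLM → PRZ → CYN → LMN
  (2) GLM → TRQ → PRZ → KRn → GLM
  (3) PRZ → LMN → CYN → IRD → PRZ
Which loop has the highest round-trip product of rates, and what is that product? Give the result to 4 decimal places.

1.1834

(1) 1.709 × 1.189 × 2.117 × 0.2321 = 0.99844
(2) 3.804 × 0.3129 × 0.8815 × 0.9552 = 1.00222
(3) 0.5066 × 4.515 × 0.2815 × 1.838 = 1.18344
Highest is cycle (3) at 1.1834 (>1, arbitrage).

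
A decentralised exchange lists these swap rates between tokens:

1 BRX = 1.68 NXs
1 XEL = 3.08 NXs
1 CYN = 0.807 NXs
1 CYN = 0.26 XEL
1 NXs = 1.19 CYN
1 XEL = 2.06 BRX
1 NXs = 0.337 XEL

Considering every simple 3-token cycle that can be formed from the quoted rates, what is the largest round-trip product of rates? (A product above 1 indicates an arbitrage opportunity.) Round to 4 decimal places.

NXs→XEL→BRX→NXs: 0.337 × 2.06 × 1.68 = 1.16629
CYN→XEL→NXs→CYN: 0.26 × 3.08 × 1.19 = 0.95295
Maximum is NXs→XEL→BRX→NXs at 1.1663; arbitrage exists.

1.1663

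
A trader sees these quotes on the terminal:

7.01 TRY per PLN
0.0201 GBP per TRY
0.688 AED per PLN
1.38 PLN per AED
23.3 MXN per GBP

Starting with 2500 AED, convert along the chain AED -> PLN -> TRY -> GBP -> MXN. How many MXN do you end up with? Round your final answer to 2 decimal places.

2500 AED × 1.38 = 3450 PLN
3450 PLN × 7.01 = 24184.5 TRY
24184.5 TRY × 0.0201 = 486.10845 GBP
486.10845 GBP × 23.3 = 11326.326885 MXN

11326.33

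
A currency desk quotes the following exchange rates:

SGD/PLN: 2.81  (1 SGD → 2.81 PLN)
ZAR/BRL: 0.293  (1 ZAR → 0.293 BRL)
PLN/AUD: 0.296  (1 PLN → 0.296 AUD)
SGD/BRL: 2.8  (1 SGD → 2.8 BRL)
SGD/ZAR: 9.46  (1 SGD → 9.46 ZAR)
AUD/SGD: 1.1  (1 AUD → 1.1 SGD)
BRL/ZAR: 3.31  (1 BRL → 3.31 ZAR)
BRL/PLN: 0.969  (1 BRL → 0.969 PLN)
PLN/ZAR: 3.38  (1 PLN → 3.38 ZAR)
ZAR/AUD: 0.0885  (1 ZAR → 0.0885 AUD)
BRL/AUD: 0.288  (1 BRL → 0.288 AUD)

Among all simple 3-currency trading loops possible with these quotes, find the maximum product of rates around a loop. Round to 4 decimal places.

0.9596

PLN→ZAR→BRL→PLN: 3.38 × 0.293 × 0.969 = 0.95964
AUD→SGD→ZAR→AUD: 1.1 × 9.46 × 0.0885 = 0.92093
AUD→SGD→PLN→AUD: 1.1 × 2.81 × 0.296 = 0.91494
AUD→SGD→BRL→AUD: 1.1 × 2.8 × 0.288 = 0.88704
Maximum is PLN→ZAR→BRL→PLN at 0.9596; no arbitrage — every cycle loses value.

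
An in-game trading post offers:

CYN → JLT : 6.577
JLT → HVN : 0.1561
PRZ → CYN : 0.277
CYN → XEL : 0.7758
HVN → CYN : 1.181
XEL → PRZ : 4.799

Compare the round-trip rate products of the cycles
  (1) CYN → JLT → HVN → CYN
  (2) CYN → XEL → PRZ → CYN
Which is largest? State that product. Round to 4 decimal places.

1.2125

(1) 6.577 × 0.1561 × 1.181 = 1.21250
(2) 0.7758 × 4.799 × 0.277 = 1.03129
Highest is cycle (1) at 1.2125 (>1, arbitrage).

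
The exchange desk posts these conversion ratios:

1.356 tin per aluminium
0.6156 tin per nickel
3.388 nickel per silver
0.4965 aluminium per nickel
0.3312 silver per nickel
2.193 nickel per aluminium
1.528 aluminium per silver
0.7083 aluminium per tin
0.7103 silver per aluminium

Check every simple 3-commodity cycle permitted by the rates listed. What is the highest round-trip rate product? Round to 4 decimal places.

silver→nickel→aluminium→silver: 3.388 × 0.4965 × 0.7103 = 1.19483
silver→aluminium→nickel→silver: 1.528 × 2.193 × 0.3312 = 1.10982
tin→aluminium→nickel→tin: 0.7083 × 2.193 × 0.6156 = 0.95621
Maximum is silver→nickel→aluminium→silver at 1.1948; arbitrage exists.

1.1948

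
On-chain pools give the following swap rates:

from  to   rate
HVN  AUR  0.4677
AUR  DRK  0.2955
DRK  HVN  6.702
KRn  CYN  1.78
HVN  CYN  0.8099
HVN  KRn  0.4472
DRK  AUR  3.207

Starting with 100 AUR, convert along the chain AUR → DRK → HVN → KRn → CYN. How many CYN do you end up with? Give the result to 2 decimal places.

157.65

100 AUR × 0.2955 = 29.55 DRK
29.55 DRK × 6.702 = 198.0441 HVN
198.0441 HVN × 0.4472 = 88.56532152 KRn
88.56532152 KRn × 1.78 = 157.6462723056 CYN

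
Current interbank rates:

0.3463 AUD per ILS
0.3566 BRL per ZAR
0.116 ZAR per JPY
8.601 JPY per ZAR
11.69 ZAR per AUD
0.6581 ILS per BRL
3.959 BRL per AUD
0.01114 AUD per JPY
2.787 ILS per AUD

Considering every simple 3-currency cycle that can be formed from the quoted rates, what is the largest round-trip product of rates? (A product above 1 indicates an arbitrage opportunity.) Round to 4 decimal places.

1.1201

AUD→ZAR→JPY→AUD: 11.69 × 8.601 × 0.01114 = 1.12008
AUD→BRL→ILS→AUD: 3.959 × 0.6581 × 0.3463 = 0.90226
Maximum is AUD→ZAR→JPY→AUD at 1.1201; arbitrage exists.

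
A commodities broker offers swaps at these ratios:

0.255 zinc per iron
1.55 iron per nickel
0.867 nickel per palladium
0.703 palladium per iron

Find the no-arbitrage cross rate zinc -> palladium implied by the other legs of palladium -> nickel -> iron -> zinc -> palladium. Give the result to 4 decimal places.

2.9182

Known legs of the cycle: 0.867 × 1.55 × 0.255 = 0.34268175
For no arbitrage the full-cycle product must be 1, so the missing rate is 1 / 0.34268175 ≈ 2.918159.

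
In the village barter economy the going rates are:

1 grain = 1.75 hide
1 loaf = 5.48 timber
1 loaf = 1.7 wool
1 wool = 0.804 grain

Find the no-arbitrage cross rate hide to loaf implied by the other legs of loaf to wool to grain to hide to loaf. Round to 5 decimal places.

Known legs of the cycle: 1.7 × 0.804 × 1.75 = 2.3919
For no arbitrage the full-cycle product must be 1, so the missing rate is 1 / 2.3919 ≈ 0.4180777.

0.41808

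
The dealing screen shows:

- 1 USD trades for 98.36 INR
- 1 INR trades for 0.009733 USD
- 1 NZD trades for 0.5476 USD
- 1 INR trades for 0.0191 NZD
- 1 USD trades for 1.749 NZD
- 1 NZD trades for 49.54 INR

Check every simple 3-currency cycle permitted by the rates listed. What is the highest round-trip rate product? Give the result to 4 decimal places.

USD→INR→NZD→USD: 98.36 × 0.0191 × 0.5476 = 1.02876
USD→NZD→INR→USD: 1.749 × 49.54 × 0.009733 = 0.84332
Maximum is USD→INR→NZD→USD at 1.0288; arbitrage exists.

1.0288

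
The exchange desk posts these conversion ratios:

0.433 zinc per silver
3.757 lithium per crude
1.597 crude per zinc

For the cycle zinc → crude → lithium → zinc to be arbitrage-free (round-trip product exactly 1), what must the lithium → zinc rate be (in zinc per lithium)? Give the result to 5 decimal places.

Known legs of the cycle: 1.597 × 3.757 = 5.999929
For no arbitrage the full-cycle product must be 1, so the missing rate is 1 / 5.999929 ≈ 0.1666686.

0.16667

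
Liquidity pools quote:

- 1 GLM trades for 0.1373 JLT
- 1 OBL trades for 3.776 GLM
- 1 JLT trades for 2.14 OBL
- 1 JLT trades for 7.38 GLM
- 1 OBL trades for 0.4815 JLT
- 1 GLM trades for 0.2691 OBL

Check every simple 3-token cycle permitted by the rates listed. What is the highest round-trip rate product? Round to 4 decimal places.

1.1095

OBL→GLM→JLT→OBL: 3.776 × 0.1373 × 2.14 = 1.10947
OBL→JLT→GLM→OBL: 0.4815 × 7.38 × 0.2691 = 0.95624
Maximum is OBL→GLM→JLT→OBL at 1.1095; arbitrage exists.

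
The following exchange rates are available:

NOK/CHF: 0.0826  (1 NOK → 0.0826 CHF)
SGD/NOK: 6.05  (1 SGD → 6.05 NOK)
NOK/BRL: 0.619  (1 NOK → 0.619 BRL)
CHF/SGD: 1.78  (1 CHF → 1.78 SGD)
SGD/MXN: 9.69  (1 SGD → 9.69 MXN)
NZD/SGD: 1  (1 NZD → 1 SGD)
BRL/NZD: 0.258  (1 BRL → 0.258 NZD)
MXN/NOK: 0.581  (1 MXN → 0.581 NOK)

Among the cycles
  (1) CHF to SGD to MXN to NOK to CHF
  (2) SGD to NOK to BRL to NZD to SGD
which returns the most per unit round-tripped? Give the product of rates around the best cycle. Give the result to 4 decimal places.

(1) 1.78 × 9.69 × 0.581 × 0.0826 = 0.82775
(2) 6.05 × 0.619 × 0.258 × 1 = 0.96620
Highest is cycle (2) at 0.9662 (≤1, no arbitrage).

0.9662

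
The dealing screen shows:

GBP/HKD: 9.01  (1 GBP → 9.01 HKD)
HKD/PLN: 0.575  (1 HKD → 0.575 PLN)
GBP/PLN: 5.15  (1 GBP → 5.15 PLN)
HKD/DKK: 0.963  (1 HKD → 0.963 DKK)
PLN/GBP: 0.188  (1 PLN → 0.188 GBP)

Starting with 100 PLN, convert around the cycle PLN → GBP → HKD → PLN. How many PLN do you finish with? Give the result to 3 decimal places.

100 PLN × 0.188 = 18.8 GBP
18.8 GBP × 9.01 = 169.388 HKD
169.388 HKD × 0.575 = 97.3981 PLN

97.398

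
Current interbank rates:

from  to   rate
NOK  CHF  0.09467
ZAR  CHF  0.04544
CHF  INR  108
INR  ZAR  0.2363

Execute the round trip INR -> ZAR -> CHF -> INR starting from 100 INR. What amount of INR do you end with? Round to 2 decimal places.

100 INR × 0.2363 = 23.63 ZAR
23.63 ZAR × 0.04544 = 1.0737472 CHF
1.0737472 CHF × 108 = 115.9646976 INR

115.96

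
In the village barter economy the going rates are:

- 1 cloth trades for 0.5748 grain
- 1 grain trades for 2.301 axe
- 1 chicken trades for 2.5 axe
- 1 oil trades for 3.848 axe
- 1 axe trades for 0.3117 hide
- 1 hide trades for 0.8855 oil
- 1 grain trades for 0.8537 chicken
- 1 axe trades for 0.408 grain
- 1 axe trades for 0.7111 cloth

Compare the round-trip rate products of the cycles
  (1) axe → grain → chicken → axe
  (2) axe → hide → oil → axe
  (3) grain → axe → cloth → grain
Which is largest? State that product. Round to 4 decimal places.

(1) 0.408 × 0.8537 × 2.5 = 0.87077
(2) 0.3117 × 0.8855 × 3.848 = 1.06209
(3) 2.301 × 0.7111 × 0.5748 = 0.94051
Highest is cycle (2) at 1.0621 (>1, arbitrage).

1.0621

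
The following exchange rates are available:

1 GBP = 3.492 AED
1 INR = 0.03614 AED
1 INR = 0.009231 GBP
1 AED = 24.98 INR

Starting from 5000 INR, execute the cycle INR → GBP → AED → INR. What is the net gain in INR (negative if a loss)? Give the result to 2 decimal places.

-973.89

5000 INR × 0.009231 = 46.155 GBP
46.155 GBP × 3.492 = 161.17326 AED
161.17326 AED × 24.98 = 4026.1080348 INR
Net change: 4026.1080348 − 5000 = -973.8919652 INR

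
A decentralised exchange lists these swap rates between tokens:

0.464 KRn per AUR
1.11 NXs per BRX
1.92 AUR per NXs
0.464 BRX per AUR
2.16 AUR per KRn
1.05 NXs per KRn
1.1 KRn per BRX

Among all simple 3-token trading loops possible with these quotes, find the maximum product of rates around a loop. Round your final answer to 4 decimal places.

1.1025

BRX→KRn→AUR→BRX: 1.1 × 2.16 × 0.464 = 1.10246
BRX→NXs→AUR→BRX: 1.11 × 1.92 × 0.464 = 0.98888
AUR→KRn→NXs→AUR: 0.464 × 1.05 × 1.92 = 0.93542
Maximum is BRX→KRn→AUR→BRX at 1.1025; arbitrage exists.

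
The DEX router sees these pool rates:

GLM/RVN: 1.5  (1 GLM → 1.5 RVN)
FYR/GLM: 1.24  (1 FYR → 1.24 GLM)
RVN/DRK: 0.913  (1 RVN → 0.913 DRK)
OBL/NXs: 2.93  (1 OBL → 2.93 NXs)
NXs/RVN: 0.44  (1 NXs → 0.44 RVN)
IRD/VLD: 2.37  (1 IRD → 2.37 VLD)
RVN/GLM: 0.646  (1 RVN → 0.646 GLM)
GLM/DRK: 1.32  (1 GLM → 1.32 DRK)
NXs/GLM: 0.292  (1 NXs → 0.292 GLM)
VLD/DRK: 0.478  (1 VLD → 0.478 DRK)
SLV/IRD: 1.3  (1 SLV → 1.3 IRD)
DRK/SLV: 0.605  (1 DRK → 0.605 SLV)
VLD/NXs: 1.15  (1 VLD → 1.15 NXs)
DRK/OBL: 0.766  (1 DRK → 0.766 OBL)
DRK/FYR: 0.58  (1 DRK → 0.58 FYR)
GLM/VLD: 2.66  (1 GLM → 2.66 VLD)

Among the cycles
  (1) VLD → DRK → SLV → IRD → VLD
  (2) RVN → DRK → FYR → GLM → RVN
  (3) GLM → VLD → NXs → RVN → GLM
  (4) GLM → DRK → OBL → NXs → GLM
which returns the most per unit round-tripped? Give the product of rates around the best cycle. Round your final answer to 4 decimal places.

0.9849

(1) 0.478 × 0.605 × 1.3 × 2.37 = 0.89099
(2) 0.913 × 0.58 × 1.24 × 1.5 = 0.98494
(3) 2.66 × 1.15 × 0.44 × 0.646 = 0.86949
(4) 1.32 × 0.766 × 2.93 × 0.292 = 0.86507
Highest is cycle (2) at 0.9849 (≤1, no arbitrage).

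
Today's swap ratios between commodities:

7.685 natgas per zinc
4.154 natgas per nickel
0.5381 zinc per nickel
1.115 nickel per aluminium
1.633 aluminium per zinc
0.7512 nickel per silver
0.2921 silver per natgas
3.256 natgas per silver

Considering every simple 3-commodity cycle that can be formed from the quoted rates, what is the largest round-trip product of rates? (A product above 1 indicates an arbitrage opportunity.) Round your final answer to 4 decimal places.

0.9798

zinc→aluminium→nickel→zinc: 1.633 × 1.115 × 0.5381 = 0.97977
natgas→silver→nickel→natgas: 0.2921 × 0.7512 × 4.154 = 0.91149
Maximum is zinc→aluminium→nickel→zinc at 0.9798; no arbitrage — every cycle loses value.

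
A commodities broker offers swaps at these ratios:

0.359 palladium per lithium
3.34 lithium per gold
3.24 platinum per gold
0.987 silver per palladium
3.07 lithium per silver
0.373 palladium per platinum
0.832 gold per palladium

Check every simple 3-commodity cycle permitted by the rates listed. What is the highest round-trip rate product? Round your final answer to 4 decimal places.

lithium→palladium→silver→lithium: 0.359 × 0.987 × 3.07 = 1.08780
palladium→gold→platinum→palladium: 0.832 × 3.24 × 0.373 = 1.00549
lithium→palladium→gold→lithium: 0.359 × 0.832 × 3.34 = 0.99762
Maximum is lithium→palladium→silver→lithium at 1.0878; arbitrage exists.

1.0878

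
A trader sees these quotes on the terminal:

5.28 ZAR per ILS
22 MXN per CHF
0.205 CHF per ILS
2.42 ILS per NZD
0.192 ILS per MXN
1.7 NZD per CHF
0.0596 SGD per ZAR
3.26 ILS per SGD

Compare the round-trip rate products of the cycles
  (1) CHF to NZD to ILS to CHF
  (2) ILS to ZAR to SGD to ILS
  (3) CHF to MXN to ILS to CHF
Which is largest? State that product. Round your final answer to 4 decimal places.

1.0259

(1) 1.7 × 2.42 × 0.205 = 0.84337
(2) 5.28 × 0.0596 × 3.26 = 1.02588
(3) 22 × 0.192 × 0.205 = 0.86592
Highest is cycle (2) at 1.0259 (>1, arbitrage).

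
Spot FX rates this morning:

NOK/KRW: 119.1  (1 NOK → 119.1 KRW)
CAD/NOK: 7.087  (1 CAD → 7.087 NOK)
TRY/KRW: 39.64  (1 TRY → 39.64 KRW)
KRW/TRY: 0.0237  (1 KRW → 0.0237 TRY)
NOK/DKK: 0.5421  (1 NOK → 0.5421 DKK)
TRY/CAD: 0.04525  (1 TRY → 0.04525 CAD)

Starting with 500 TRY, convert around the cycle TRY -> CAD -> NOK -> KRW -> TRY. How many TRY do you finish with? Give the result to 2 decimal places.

500 TRY × 0.04525 = 22.625 CAD
22.625 CAD × 7.087 = 160.343375 NOK
160.343375 NOK × 119.1 = 19096.8959625 KRW
19096.8959625 KRW × 0.0237 = 452.59643431125 TRY

452.60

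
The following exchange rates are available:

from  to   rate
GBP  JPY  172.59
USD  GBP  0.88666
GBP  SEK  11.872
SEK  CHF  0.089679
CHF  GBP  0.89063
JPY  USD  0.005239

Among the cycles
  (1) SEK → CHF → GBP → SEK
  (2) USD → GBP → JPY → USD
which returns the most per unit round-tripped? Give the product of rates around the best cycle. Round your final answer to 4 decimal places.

(1) 0.089679 × 0.89063 × 11.872 = 0.94823
(2) 0.88666 × 172.59 × 0.005239 = 0.80172
Highest is cycle (1) at 0.9482 (≤1, no arbitrage).

0.9482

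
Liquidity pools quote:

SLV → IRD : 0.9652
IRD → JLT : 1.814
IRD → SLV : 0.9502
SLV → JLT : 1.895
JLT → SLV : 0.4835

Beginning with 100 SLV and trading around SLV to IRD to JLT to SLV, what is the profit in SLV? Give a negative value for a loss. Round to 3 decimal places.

-15.345

100 SLV × 0.9652 = 96.52 IRD
96.52 IRD × 1.814 = 175.08728 JLT
175.08728 JLT × 0.4835 = 84.65469988 SLV
Net change: 84.65469988 − 100 = -15.34530012 SLV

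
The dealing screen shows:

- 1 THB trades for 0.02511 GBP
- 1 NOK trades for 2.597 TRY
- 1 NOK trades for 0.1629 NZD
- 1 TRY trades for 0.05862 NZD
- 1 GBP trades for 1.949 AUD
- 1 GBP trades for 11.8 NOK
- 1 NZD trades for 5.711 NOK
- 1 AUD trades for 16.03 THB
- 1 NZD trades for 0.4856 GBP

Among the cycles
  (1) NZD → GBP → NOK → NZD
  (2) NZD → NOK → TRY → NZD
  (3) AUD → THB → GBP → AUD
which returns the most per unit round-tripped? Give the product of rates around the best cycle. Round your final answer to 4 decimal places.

0.9334

(1) 0.4856 × 11.8 × 0.1629 = 0.93343
(2) 5.711 × 2.597 × 0.05862 = 0.86942
(3) 16.03 × 0.02511 × 1.949 = 0.78450
Highest is cycle (1) at 0.9334 (≤1, no arbitrage).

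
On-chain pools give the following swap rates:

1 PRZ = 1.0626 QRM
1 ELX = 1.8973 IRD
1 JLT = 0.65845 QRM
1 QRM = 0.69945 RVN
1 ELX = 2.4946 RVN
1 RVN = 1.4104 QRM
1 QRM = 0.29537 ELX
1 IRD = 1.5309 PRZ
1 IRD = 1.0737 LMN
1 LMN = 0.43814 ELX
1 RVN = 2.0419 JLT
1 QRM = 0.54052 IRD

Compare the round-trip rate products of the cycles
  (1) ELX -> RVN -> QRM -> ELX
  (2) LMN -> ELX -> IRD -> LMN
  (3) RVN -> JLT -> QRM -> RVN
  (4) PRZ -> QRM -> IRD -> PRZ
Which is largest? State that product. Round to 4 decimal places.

1.0392

(1) 2.4946 × 1.4104 × 0.29537 = 1.03923
(2) 0.43814 × 1.8973 × 1.0737 = 0.89255
(3) 2.0419 × 0.65845 × 0.69945 = 0.94040
(4) 1.0626 × 0.54052 × 1.5309 = 0.87928
Highest is cycle (1) at 1.0392 (>1, arbitrage).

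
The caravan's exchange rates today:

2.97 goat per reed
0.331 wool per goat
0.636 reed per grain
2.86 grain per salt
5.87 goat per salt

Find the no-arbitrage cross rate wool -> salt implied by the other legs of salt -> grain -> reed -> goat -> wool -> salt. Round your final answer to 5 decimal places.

0.55923

Known legs of the cycle: 2.86 × 0.636 × 2.97 × 0.331 = 1.7881650072
For no arbitrage the full-cycle product must be 1, so the missing rate is 1 / 1.7881650072 ≈ 0.5592325.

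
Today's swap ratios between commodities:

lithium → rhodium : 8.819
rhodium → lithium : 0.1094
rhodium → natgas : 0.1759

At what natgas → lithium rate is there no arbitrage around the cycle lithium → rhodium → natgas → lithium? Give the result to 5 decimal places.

0.64464

Known legs of the cycle: 8.819 × 0.1759 = 1.5512621
For no arbitrage the full-cycle product must be 1, so the missing rate is 1 / 1.5512621 ≈ 0.6446364.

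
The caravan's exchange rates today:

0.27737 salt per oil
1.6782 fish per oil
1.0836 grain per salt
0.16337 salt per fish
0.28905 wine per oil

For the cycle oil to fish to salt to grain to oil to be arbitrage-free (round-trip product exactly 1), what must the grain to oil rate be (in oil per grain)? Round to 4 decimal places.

3.3660

Known legs of the cycle: 1.6782 × 0.16337 × 1.0836 = 0.2970879398424
For no arbitrage the full-cycle product must be 1, so the missing rate is 1 / 0.2970879398424 ≈ 3.366007.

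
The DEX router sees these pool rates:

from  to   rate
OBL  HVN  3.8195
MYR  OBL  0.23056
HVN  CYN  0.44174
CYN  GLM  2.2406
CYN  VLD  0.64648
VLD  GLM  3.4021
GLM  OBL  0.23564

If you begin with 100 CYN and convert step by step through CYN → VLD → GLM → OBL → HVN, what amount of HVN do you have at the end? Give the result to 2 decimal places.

100 CYN × 0.64648 = 64.648 VLD
64.648 VLD × 3.4021 = 219.9389608 GLM
219.9389608 GLM × 0.23564 = 51.826416722912 OBL
51.826416722912 OBL × 3.8195 = 197.950998673162384 HVN

197.95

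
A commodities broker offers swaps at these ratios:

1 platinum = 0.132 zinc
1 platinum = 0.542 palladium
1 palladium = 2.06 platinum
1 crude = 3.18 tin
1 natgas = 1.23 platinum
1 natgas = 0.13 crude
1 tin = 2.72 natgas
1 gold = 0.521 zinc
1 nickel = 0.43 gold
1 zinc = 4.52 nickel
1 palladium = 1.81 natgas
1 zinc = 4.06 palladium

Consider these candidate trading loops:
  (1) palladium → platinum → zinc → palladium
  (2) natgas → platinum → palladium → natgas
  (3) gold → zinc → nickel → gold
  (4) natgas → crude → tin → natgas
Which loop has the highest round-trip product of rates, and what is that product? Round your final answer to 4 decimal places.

1.2067

(1) 2.06 × 0.132 × 4.06 = 1.10400
(2) 1.23 × 0.542 × 1.81 = 1.20665
(3) 0.521 × 4.52 × 0.43 = 1.01262
(4) 0.13 × 3.18 × 2.72 = 1.12445
Highest is cycle (2) at 1.2067 (>1, arbitrage).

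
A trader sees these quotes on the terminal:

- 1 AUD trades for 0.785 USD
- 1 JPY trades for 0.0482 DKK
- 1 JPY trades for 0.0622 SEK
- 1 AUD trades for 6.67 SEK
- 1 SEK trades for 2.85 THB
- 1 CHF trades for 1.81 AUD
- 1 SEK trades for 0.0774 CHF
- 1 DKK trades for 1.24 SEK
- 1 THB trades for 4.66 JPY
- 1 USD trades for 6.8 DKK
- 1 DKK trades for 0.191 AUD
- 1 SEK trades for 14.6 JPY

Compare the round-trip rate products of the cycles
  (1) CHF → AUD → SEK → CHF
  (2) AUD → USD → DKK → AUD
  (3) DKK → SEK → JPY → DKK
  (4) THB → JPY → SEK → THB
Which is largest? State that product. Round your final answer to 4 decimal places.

1.0196

(1) 1.81 × 6.67 × 0.0774 = 0.93443
(2) 0.785 × 6.8 × 0.191 = 1.01956
(3) 1.24 × 14.6 × 0.0482 = 0.87261
(4) 4.66 × 0.0622 × 2.85 = 0.82608
Highest is cycle (2) at 1.0196 (>1, arbitrage).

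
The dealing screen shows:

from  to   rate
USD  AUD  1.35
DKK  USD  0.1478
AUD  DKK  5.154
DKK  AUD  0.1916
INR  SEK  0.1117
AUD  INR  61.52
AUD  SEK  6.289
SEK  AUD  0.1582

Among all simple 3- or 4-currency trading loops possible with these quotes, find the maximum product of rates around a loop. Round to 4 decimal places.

1.0871

INR→SEK→AUD→INR: 0.1117 × 0.1582 × 61.52 = 1.08712
AUD→DKK→USD→AUD: 5.154 × 0.1478 × 1.35 = 1.02838
Maximum is INR→SEK→AUD→INR at 1.0871; arbitrage exists.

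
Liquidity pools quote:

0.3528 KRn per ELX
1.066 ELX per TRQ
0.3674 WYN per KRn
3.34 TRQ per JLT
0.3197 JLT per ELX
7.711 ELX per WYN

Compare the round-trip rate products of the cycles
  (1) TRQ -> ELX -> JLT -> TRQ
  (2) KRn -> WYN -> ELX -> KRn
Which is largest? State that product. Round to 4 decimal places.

(1) 1.066 × 0.3197 × 3.34 = 1.13827
(2) 0.3674 × 7.711 × 0.3528 = 0.99949
Highest is cycle (1) at 1.1383 (>1, arbitrage).

1.1383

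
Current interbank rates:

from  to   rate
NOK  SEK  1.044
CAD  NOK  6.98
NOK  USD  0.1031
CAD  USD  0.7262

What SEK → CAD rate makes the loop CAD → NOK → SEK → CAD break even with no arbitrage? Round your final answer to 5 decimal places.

0.13723

Known legs of the cycle: 6.98 × 1.044 = 7.28712
For no arbitrage the full-cycle product must be 1, so the missing rate is 1 / 7.28712 ≈ 0.1372284.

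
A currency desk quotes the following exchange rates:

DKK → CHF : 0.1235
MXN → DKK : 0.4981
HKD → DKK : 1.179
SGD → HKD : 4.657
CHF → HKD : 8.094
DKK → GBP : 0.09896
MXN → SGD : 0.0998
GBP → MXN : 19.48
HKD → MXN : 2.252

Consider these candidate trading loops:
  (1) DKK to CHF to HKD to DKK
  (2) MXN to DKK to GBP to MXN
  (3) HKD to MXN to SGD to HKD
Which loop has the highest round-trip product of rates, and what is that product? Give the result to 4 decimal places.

(1) 0.1235 × 8.094 × 1.179 = 1.17854
(2) 0.4981 × 0.09896 × 19.48 = 0.96021
(3) 2.252 × 0.0998 × 4.657 = 1.04666
Highest is cycle (1) at 1.1785 (>1, arbitrage).

1.1785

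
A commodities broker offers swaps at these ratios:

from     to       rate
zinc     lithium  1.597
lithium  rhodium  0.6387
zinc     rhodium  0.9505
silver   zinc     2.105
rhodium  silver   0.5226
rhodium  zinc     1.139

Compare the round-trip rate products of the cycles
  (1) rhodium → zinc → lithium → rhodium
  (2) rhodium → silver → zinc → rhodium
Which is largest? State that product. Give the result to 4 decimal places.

(1) 1.139 × 1.597 × 0.6387 = 1.16178
(2) 0.5226 × 2.105 × 0.9505 = 1.04562
Highest is cycle (1) at 1.1618 (>1, arbitrage).

1.1618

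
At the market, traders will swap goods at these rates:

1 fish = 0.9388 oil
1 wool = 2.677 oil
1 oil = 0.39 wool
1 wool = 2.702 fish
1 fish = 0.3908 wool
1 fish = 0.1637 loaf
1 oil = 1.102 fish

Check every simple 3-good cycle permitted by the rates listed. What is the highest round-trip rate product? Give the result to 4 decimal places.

wool→oil→fish→wool: 2.677 × 1.102 × 0.3908 = 1.15288
wool→fish→oil→wool: 2.702 × 0.9388 × 0.39 = 0.98929
Maximum is wool→oil→fish→wool at 1.1529; arbitrage exists.

1.1529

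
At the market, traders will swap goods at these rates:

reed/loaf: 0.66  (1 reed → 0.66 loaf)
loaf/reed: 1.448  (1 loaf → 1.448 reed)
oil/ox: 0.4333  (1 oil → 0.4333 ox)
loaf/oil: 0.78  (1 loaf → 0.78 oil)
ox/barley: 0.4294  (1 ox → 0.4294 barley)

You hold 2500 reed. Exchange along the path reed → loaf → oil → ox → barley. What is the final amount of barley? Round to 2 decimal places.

2500 reed × 0.66 = 1650 loaf
1650 loaf × 0.78 = 1287 oil
1287 oil × 0.4333 = 557.6571 ox
557.6571 ox × 0.4294 = 239.45795874 barley

239.46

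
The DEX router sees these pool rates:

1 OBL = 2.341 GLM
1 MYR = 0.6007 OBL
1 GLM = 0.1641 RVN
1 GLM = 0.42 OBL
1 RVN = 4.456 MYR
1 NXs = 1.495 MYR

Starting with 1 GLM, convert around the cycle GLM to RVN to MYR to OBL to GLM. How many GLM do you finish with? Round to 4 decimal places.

1 GLM × 0.1641 = 0.1641 RVN
0.1641 RVN × 4.456 = 0.7312296 MYR
0.7312296 MYR × 0.6007 = 0.43924962072 OBL
0.43924962072 OBL × 2.341 = 1.02828336210552 GLM

1.0283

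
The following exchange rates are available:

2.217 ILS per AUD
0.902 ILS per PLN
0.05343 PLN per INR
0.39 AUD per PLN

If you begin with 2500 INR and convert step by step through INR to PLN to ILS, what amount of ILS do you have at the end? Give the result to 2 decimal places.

2500 INR × 0.05343 = 133.575 PLN
133.575 PLN × 0.902 = 120.48465 ILS

120.48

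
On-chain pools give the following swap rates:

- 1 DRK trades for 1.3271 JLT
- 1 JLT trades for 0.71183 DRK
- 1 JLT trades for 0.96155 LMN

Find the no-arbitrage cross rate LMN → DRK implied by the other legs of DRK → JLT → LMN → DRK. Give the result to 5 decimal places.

0.78365

Known legs of the cycle: 1.3271 × 0.96155 = 1.276073005
For no arbitrage the full-cycle product must be 1, so the missing rate is 1 / 1.276073005 ≈ 0.7836542.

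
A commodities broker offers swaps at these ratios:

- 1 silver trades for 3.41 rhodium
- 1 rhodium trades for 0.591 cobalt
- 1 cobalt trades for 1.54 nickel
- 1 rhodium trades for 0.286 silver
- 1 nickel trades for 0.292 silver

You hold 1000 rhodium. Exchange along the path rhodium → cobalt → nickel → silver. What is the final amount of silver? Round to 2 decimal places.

265.76

1000 rhodium × 0.591 = 591 cobalt
591 cobalt × 1.54 = 910.14 nickel
910.14 nickel × 0.292 = 265.76088 silver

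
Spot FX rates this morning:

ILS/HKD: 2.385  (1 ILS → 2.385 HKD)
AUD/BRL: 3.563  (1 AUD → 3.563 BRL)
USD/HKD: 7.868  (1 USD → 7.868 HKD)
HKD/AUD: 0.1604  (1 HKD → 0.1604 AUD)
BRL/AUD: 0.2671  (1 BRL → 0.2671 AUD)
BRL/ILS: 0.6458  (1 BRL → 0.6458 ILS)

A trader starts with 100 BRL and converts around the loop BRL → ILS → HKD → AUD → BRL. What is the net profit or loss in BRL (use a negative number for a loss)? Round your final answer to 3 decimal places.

100 BRL × 0.6458 = 64.58 ILS
64.58 ILS × 2.385 = 154.0233 HKD
154.0233 HKD × 0.1604 = 24.70533732 AUD
24.70533732 AUD × 3.563 = 88.02511687116 BRL
Net change: 88.02511687116 − 100 = -11.97488312884 BRL

-11.975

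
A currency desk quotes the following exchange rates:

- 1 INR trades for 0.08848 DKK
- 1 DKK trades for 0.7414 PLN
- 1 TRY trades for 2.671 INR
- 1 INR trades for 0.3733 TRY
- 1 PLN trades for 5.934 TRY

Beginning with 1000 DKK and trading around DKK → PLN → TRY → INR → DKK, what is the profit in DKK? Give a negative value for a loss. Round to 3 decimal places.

39.727

1000 DKK × 0.7414 = 741.4 PLN
741.4 PLN × 5.934 = 4399.4676 TRY
4399.4676 TRY × 2.671 = 11750.9779596 INR
11750.9779596 INR × 0.08848 = 1039.726529865408 DKK
Net change: 1039.726529865408 − 1000 = 39.726529865408 DKK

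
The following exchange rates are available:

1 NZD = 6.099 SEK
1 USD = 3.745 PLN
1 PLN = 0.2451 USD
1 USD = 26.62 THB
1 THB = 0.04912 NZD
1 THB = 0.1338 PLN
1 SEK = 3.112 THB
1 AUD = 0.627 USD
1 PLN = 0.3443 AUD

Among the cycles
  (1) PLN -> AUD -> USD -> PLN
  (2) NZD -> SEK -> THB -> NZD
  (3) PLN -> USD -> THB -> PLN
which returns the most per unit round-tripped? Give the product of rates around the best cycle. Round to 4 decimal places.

0.9323

(1) 0.3443 × 0.627 × 3.745 = 0.80846
(2) 6.099 × 3.112 × 0.04912 = 0.93230
(3) 0.2451 × 26.62 × 0.1338 = 0.87299
Highest is cycle (2) at 0.9323 (≤1, no arbitrage).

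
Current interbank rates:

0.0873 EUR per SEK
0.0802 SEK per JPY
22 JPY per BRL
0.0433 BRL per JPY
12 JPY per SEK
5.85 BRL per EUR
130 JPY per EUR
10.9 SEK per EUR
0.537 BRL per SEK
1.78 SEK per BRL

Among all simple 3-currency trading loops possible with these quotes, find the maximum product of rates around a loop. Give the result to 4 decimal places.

BRL→JPY→SEK→BRL: 22 × 0.0802 × 0.537 = 0.94748
BRL→SEK→JPY→BRL: 1.78 × 12 × 0.0433 = 0.92489
SEK→EUR→JPY→SEK: 0.0873 × 130 × 0.0802 = 0.91019
BRL→SEK→EUR→BRL: 1.78 × 0.0873 × 5.85 = 0.90905
Maximum is BRL→JPY→SEK→BRL at 0.9475; no arbitrage — every cycle loses value.

0.9475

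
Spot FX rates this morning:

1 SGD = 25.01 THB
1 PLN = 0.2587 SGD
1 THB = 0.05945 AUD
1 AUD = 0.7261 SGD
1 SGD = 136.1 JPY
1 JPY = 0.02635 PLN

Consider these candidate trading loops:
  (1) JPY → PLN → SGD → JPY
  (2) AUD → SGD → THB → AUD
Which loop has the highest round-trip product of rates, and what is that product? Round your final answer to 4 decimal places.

1.0796

(1) 0.02635 × 0.2587 × 136.1 = 0.92776
(2) 0.7261 × 25.01 × 0.05945 = 1.07960
Highest is cycle (2) at 1.0796 (>1, arbitrage).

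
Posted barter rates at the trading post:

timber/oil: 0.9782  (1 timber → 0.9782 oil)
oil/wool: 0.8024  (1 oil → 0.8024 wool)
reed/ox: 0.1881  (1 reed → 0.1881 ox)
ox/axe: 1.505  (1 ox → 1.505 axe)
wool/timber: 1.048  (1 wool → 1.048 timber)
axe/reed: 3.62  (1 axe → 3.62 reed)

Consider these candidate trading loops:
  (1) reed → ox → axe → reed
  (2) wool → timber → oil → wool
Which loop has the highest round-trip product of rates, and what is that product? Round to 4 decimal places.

1.0248

(1) 0.1881 × 1.505 × 3.62 = 1.02479
(2) 1.048 × 0.9782 × 0.8024 = 0.82258
Highest is cycle (1) at 1.0248 (>1, arbitrage).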